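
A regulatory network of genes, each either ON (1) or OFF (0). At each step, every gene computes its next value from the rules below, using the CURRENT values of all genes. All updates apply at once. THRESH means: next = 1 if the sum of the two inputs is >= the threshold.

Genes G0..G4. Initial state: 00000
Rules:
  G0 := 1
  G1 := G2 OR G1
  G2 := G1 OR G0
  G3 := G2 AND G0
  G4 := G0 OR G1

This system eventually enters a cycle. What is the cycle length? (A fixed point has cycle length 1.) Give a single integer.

Step 0: 00000
Step 1: G0=1(const) G1=G2|G1=0|0=0 G2=G1|G0=0|0=0 G3=G2&G0=0&0=0 G4=G0|G1=0|0=0 -> 10000
Step 2: G0=1(const) G1=G2|G1=0|0=0 G2=G1|G0=0|1=1 G3=G2&G0=0&1=0 G4=G0|G1=1|0=1 -> 10101
Step 3: G0=1(const) G1=G2|G1=1|0=1 G2=G1|G0=0|1=1 G3=G2&G0=1&1=1 G4=G0|G1=1|0=1 -> 11111
Step 4: G0=1(const) G1=G2|G1=1|1=1 G2=G1|G0=1|1=1 G3=G2&G0=1&1=1 G4=G0|G1=1|1=1 -> 11111
State from step 4 equals state from step 3 -> cycle length 1

Answer: 1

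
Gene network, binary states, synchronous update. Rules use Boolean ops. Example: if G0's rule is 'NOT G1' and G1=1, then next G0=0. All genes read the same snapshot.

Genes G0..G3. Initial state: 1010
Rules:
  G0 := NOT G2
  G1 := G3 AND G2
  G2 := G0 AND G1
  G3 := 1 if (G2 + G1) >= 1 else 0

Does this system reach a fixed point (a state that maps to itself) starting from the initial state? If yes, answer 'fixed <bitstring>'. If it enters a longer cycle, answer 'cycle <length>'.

Answer: fixed 1000

Derivation:
Step 0: 1010
Step 1: G0=NOT G2=NOT 1=0 G1=G3&G2=0&1=0 G2=G0&G1=1&0=0 G3=(1+0>=1)=1 -> 0001
Step 2: G0=NOT G2=NOT 0=1 G1=G3&G2=1&0=0 G2=G0&G1=0&0=0 G3=(0+0>=1)=0 -> 1000
Step 3: G0=NOT G2=NOT 0=1 G1=G3&G2=0&0=0 G2=G0&G1=1&0=0 G3=(0+0>=1)=0 -> 1000
Fixed point reached at step 2: 1000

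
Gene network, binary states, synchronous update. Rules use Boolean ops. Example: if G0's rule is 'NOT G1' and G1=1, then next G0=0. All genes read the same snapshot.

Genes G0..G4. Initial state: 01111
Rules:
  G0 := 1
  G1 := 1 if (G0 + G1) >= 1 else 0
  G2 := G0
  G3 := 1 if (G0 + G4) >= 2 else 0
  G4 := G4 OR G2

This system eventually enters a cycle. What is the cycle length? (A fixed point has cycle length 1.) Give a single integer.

Answer: 1

Derivation:
Step 0: 01111
Step 1: G0=1(const) G1=(0+1>=1)=1 G2=G0=0 G3=(0+1>=2)=0 G4=G4|G2=1|1=1 -> 11001
Step 2: G0=1(const) G1=(1+1>=1)=1 G2=G0=1 G3=(1+1>=2)=1 G4=G4|G2=1|0=1 -> 11111
Step 3: G0=1(const) G1=(1+1>=1)=1 G2=G0=1 G3=(1+1>=2)=1 G4=G4|G2=1|1=1 -> 11111
State from step 3 equals state from step 2 -> cycle length 1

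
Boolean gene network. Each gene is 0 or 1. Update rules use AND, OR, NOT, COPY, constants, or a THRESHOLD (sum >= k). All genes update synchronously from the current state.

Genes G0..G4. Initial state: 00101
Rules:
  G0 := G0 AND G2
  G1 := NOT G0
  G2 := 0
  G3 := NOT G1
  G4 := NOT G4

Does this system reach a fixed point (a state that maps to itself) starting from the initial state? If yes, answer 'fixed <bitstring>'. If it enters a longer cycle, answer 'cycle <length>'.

Answer: cycle 2

Derivation:
Step 0: 00101
Step 1: G0=G0&G2=0&1=0 G1=NOT G0=NOT 0=1 G2=0(const) G3=NOT G1=NOT 0=1 G4=NOT G4=NOT 1=0 -> 01010
Step 2: G0=G0&G2=0&0=0 G1=NOT G0=NOT 0=1 G2=0(const) G3=NOT G1=NOT 1=0 G4=NOT G4=NOT 0=1 -> 01001
Step 3: G0=G0&G2=0&0=0 G1=NOT G0=NOT 0=1 G2=0(const) G3=NOT G1=NOT 1=0 G4=NOT G4=NOT 1=0 -> 01000
Step 4: G0=G0&G2=0&0=0 G1=NOT G0=NOT 0=1 G2=0(const) G3=NOT G1=NOT 1=0 G4=NOT G4=NOT 0=1 -> 01001
Cycle of length 2 starting at step 2 -> no fixed point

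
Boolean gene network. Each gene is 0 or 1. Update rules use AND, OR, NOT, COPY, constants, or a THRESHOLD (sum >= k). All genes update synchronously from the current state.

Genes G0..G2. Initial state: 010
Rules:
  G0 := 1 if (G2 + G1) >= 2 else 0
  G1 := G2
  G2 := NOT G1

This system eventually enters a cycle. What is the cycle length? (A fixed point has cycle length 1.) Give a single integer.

Step 0: 010
Step 1: G0=(0+1>=2)=0 G1=G2=0 G2=NOT G1=NOT 1=0 -> 000
Step 2: G0=(0+0>=2)=0 G1=G2=0 G2=NOT G1=NOT 0=1 -> 001
Step 3: G0=(1+0>=2)=0 G1=G2=1 G2=NOT G1=NOT 0=1 -> 011
Step 4: G0=(1+1>=2)=1 G1=G2=1 G2=NOT G1=NOT 1=0 -> 110
Step 5: G0=(0+1>=2)=0 G1=G2=0 G2=NOT G1=NOT 1=0 -> 000
State from step 5 equals state from step 1 -> cycle length 4

Answer: 4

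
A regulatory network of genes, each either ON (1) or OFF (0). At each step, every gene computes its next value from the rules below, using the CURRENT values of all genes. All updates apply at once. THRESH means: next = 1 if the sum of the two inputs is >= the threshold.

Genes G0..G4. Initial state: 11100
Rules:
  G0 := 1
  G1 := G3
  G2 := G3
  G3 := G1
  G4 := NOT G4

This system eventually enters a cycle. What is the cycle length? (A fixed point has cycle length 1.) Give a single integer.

Step 0: 11100
Step 1: G0=1(const) G1=G3=0 G2=G3=0 G3=G1=1 G4=NOT G4=NOT 0=1 -> 10011
Step 2: G0=1(const) G1=G3=1 G2=G3=1 G3=G1=0 G4=NOT G4=NOT 1=0 -> 11100
State from step 2 equals state from step 0 -> cycle length 2

Answer: 2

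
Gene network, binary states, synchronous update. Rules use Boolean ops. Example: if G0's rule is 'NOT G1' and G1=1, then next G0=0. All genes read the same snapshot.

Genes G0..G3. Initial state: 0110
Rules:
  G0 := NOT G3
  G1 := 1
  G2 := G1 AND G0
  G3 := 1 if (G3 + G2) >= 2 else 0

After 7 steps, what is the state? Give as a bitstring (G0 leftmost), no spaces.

Step 1: G0=NOT G3=NOT 0=1 G1=1(const) G2=G1&G0=1&0=0 G3=(0+1>=2)=0 -> 1100
Step 2: G0=NOT G3=NOT 0=1 G1=1(const) G2=G1&G0=1&1=1 G3=(0+0>=2)=0 -> 1110
Step 3: G0=NOT G3=NOT 0=1 G1=1(const) G2=G1&G0=1&1=1 G3=(0+1>=2)=0 -> 1110
Step 4: G0=NOT G3=NOT 0=1 G1=1(const) G2=G1&G0=1&1=1 G3=(0+1>=2)=0 -> 1110
Step 5: G0=NOT G3=NOT 0=1 G1=1(const) G2=G1&G0=1&1=1 G3=(0+1>=2)=0 -> 1110
Step 6: G0=NOT G3=NOT 0=1 G1=1(const) G2=G1&G0=1&1=1 G3=(0+1>=2)=0 -> 1110
Step 7: G0=NOT G3=NOT 0=1 G1=1(const) G2=G1&G0=1&1=1 G3=(0+1>=2)=0 -> 1110

1110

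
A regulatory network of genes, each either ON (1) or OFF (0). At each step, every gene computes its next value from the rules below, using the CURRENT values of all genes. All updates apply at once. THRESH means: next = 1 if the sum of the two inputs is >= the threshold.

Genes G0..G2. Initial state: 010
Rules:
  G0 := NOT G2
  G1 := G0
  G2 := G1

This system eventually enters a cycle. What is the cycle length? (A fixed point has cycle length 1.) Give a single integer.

Answer: 2

Derivation:
Step 0: 010
Step 1: G0=NOT G2=NOT 0=1 G1=G0=0 G2=G1=1 -> 101
Step 2: G0=NOT G2=NOT 1=0 G1=G0=1 G2=G1=0 -> 010
State from step 2 equals state from step 0 -> cycle length 2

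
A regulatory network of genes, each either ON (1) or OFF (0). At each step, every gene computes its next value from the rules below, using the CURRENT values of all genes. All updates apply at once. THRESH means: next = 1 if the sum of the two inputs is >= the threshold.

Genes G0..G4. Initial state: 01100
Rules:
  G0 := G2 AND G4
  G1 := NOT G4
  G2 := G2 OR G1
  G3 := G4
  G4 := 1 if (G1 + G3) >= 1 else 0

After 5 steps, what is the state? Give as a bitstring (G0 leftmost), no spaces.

Step 1: G0=G2&G4=1&0=0 G1=NOT G4=NOT 0=1 G2=G2|G1=1|1=1 G3=G4=0 G4=(1+0>=1)=1 -> 01101
Step 2: G0=G2&G4=1&1=1 G1=NOT G4=NOT 1=0 G2=G2|G1=1|1=1 G3=G4=1 G4=(1+0>=1)=1 -> 10111
Step 3: G0=G2&G4=1&1=1 G1=NOT G4=NOT 1=0 G2=G2|G1=1|0=1 G3=G4=1 G4=(0+1>=1)=1 -> 10111
Step 4: G0=G2&G4=1&1=1 G1=NOT G4=NOT 1=0 G2=G2|G1=1|0=1 G3=G4=1 G4=(0+1>=1)=1 -> 10111
Step 5: G0=G2&G4=1&1=1 G1=NOT G4=NOT 1=0 G2=G2|G1=1|0=1 G3=G4=1 G4=(0+1>=1)=1 -> 10111

10111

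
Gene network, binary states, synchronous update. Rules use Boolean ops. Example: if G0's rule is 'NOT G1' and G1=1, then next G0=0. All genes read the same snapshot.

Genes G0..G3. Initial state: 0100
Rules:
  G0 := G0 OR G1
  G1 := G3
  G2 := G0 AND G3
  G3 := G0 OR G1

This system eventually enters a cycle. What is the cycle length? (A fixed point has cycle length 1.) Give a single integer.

Answer: 1

Derivation:
Step 0: 0100
Step 1: G0=G0|G1=0|1=1 G1=G3=0 G2=G0&G3=0&0=0 G3=G0|G1=0|1=1 -> 1001
Step 2: G0=G0|G1=1|0=1 G1=G3=1 G2=G0&G3=1&1=1 G3=G0|G1=1|0=1 -> 1111
Step 3: G0=G0|G1=1|1=1 G1=G3=1 G2=G0&G3=1&1=1 G3=G0|G1=1|1=1 -> 1111
State from step 3 equals state from step 2 -> cycle length 1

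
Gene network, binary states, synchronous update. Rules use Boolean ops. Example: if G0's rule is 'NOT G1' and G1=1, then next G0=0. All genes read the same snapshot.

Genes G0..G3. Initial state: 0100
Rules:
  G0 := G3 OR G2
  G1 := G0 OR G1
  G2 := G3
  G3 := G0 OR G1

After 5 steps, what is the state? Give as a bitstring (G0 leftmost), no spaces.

Step 1: G0=G3|G2=0|0=0 G1=G0|G1=0|1=1 G2=G3=0 G3=G0|G1=0|1=1 -> 0101
Step 2: G0=G3|G2=1|0=1 G1=G0|G1=0|1=1 G2=G3=1 G3=G0|G1=0|1=1 -> 1111
Step 3: G0=G3|G2=1|1=1 G1=G0|G1=1|1=1 G2=G3=1 G3=G0|G1=1|1=1 -> 1111
Step 4: G0=G3|G2=1|1=1 G1=G0|G1=1|1=1 G2=G3=1 G3=G0|G1=1|1=1 -> 1111
Step 5: G0=G3|G2=1|1=1 G1=G0|G1=1|1=1 G2=G3=1 G3=G0|G1=1|1=1 -> 1111

1111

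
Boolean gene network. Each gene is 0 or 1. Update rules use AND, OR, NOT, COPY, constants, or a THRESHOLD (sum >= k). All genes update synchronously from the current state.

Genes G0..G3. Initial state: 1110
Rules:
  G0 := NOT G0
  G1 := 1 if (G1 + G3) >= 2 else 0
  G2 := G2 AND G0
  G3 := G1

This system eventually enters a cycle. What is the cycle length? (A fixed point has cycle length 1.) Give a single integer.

Answer: 2

Derivation:
Step 0: 1110
Step 1: G0=NOT G0=NOT 1=0 G1=(1+0>=2)=0 G2=G2&G0=1&1=1 G3=G1=1 -> 0011
Step 2: G0=NOT G0=NOT 0=1 G1=(0+1>=2)=0 G2=G2&G0=1&0=0 G3=G1=0 -> 1000
Step 3: G0=NOT G0=NOT 1=0 G1=(0+0>=2)=0 G2=G2&G0=0&1=0 G3=G1=0 -> 0000
Step 4: G0=NOT G0=NOT 0=1 G1=(0+0>=2)=0 G2=G2&G0=0&0=0 G3=G1=0 -> 1000
State from step 4 equals state from step 2 -> cycle length 2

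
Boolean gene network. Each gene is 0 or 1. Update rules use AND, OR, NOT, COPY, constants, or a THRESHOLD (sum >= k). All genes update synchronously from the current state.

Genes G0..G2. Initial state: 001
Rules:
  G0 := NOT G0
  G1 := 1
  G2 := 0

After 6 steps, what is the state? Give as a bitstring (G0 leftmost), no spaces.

Step 1: G0=NOT G0=NOT 0=1 G1=1(const) G2=0(const) -> 110
Step 2: G0=NOT G0=NOT 1=0 G1=1(const) G2=0(const) -> 010
Step 3: G0=NOT G0=NOT 0=1 G1=1(const) G2=0(const) -> 110
Step 4: G0=NOT G0=NOT 1=0 G1=1(const) G2=0(const) -> 010
Step 5: G0=NOT G0=NOT 0=1 G1=1(const) G2=0(const) -> 110
Step 6: G0=NOT G0=NOT 1=0 G1=1(const) G2=0(const) -> 010

010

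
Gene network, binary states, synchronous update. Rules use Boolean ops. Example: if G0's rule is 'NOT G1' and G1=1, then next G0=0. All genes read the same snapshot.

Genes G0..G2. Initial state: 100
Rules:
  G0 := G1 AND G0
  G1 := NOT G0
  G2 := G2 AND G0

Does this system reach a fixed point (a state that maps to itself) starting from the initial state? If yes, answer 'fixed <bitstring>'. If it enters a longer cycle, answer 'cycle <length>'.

Answer: fixed 010

Derivation:
Step 0: 100
Step 1: G0=G1&G0=0&1=0 G1=NOT G0=NOT 1=0 G2=G2&G0=0&1=0 -> 000
Step 2: G0=G1&G0=0&0=0 G1=NOT G0=NOT 0=1 G2=G2&G0=0&0=0 -> 010
Step 3: G0=G1&G0=1&0=0 G1=NOT G0=NOT 0=1 G2=G2&G0=0&0=0 -> 010
Fixed point reached at step 2: 010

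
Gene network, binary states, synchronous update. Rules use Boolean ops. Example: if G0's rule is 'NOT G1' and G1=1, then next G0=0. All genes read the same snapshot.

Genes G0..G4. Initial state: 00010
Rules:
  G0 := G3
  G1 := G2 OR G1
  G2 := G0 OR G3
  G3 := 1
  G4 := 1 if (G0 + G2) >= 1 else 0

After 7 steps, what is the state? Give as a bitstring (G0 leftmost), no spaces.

Step 1: G0=G3=1 G1=G2|G1=0|0=0 G2=G0|G3=0|1=1 G3=1(const) G4=(0+0>=1)=0 -> 10110
Step 2: G0=G3=1 G1=G2|G1=1|0=1 G2=G0|G3=1|1=1 G3=1(const) G4=(1+1>=1)=1 -> 11111
Step 3: G0=G3=1 G1=G2|G1=1|1=1 G2=G0|G3=1|1=1 G3=1(const) G4=(1+1>=1)=1 -> 11111
Step 4: G0=G3=1 G1=G2|G1=1|1=1 G2=G0|G3=1|1=1 G3=1(const) G4=(1+1>=1)=1 -> 11111
Step 5: G0=G3=1 G1=G2|G1=1|1=1 G2=G0|G3=1|1=1 G3=1(const) G4=(1+1>=1)=1 -> 11111
Step 6: G0=G3=1 G1=G2|G1=1|1=1 G2=G0|G3=1|1=1 G3=1(const) G4=(1+1>=1)=1 -> 11111
Step 7: G0=G3=1 G1=G2|G1=1|1=1 G2=G0|G3=1|1=1 G3=1(const) G4=(1+1>=1)=1 -> 11111

11111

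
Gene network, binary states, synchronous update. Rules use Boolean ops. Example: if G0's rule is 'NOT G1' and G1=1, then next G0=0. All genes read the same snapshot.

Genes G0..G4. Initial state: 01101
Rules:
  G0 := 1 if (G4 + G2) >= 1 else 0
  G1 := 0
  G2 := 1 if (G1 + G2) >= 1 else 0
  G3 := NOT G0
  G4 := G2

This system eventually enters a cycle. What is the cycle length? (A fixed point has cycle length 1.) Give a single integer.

Answer: 1

Derivation:
Step 0: 01101
Step 1: G0=(1+1>=1)=1 G1=0(const) G2=(1+1>=1)=1 G3=NOT G0=NOT 0=1 G4=G2=1 -> 10111
Step 2: G0=(1+1>=1)=1 G1=0(const) G2=(0+1>=1)=1 G3=NOT G0=NOT 1=0 G4=G2=1 -> 10101
Step 3: G0=(1+1>=1)=1 G1=0(const) G2=(0+1>=1)=1 G3=NOT G0=NOT 1=0 G4=G2=1 -> 10101
State from step 3 equals state from step 2 -> cycle length 1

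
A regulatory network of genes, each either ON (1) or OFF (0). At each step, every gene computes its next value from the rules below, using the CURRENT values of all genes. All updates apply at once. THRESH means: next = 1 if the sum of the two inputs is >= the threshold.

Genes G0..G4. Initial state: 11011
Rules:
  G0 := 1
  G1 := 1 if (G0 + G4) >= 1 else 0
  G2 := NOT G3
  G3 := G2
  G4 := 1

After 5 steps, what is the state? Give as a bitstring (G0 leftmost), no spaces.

Step 1: G0=1(const) G1=(1+1>=1)=1 G2=NOT G3=NOT 1=0 G3=G2=0 G4=1(const) -> 11001
Step 2: G0=1(const) G1=(1+1>=1)=1 G2=NOT G3=NOT 0=1 G3=G2=0 G4=1(const) -> 11101
Step 3: G0=1(const) G1=(1+1>=1)=1 G2=NOT G3=NOT 0=1 G3=G2=1 G4=1(const) -> 11111
Step 4: G0=1(const) G1=(1+1>=1)=1 G2=NOT G3=NOT 1=0 G3=G2=1 G4=1(const) -> 11011
Step 5: G0=1(const) G1=(1+1>=1)=1 G2=NOT G3=NOT 1=0 G3=G2=0 G4=1(const) -> 11001

11001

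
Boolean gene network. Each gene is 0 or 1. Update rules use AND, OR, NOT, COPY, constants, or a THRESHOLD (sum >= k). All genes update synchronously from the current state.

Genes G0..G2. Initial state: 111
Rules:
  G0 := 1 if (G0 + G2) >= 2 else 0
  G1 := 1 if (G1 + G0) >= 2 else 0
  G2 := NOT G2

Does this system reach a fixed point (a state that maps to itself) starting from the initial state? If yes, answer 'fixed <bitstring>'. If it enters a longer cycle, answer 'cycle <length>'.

Step 0: 111
Step 1: G0=(1+1>=2)=1 G1=(1+1>=2)=1 G2=NOT G2=NOT 1=0 -> 110
Step 2: G0=(1+0>=2)=0 G1=(1+1>=2)=1 G2=NOT G2=NOT 0=1 -> 011
Step 3: G0=(0+1>=2)=0 G1=(1+0>=2)=0 G2=NOT G2=NOT 1=0 -> 000
Step 4: G0=(0+0>=2)=0 G1=(0+0>=2)=0 G2=NOT G2=NOT 0=1 -> 001
Step 5: G0=(0+1>=2)=0 G1=(0+0>=2)=0 G2=NOT G2=NOT 1=0 -> 000
Cycle of length 2 starting at step 3 -> no fixed point

Answer: cycle 2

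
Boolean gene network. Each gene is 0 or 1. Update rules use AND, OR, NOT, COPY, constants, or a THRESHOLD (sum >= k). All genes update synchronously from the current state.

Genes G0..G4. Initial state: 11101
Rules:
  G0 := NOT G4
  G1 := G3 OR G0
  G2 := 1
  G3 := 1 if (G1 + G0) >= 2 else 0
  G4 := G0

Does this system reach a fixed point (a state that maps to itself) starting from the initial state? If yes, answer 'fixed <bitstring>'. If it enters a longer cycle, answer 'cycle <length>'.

Step 0: 11101
Step 1: G0=NOT G4=NOT 1=0 G1=G3|G0=0|1=1 G2=1(const) G3=(1+1>=2)=1 G4=G0=1 -> 01111
Step 2: G0=NOT G4=NOT 1=0 G1=G3|G0=1|0=1 G2=1(const) G3=(1+0>=2)=0 G4=G0=0 -> 01100
Step 3: G0=NOT G4=NOT 0=1 G1=G3|G0=0|0=0 G2=1(const) G3=(1+0>=2)=0 G4=G0=0 -> 10100
Step 4: G0=NOT G4=NOT 0=1 G1=G3|G0=0|1=1 G2=1(const) G3=(0+1>=2)=0 G4=G0=1 -> 11101
Cycle of length 4 starting at step 0 -> no fixed point

Answer: cycle 4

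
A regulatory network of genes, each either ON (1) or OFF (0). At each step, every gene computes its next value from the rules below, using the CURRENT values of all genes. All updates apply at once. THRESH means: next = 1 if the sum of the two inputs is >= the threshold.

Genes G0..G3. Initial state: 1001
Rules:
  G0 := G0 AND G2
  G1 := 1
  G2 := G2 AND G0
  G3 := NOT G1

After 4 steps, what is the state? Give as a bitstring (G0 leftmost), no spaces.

Step 1: G0=G0&G2=1&0=0 G1=1(const) G2=G2&G0=0&1=0 G3=NOT G1=NOT 0=1 -> 0101
Step 2: G0=G0&G2=0&0=0 G1=1(const) G2=G2&G0=0&0=0 G3=NOT G1=NOT 1=0 -> 0100
Step 3: G0=G0&G2=0&0=0 G1=1(const) G2=G2&G0=0&0=0 G3=NOT G1=NOT 1=0 -> 0100
Step 4: G0=G0&G2=0&0=0 G1=1(const) G2=G2&G0=0&0=0 G3=NOT G1=NOT 1=0 -> 0100

0100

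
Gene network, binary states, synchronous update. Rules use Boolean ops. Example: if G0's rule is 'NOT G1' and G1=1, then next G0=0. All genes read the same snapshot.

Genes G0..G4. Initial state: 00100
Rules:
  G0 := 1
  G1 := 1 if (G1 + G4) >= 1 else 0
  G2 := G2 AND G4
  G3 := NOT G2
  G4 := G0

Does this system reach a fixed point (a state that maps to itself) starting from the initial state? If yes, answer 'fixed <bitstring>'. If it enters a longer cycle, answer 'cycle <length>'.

Answer: fixed 11011

Derivation:
Step 0: 00100
Step 1: G0=1(const) G1=(0+0>=1)=0 G2=G2&G4=1&0=0 G3=NOT G2=NOT 1=0 G4=G0=0 -> 10000
Step 2: G0=1(const) G1=(0+0>=1)=0 G2=G2&G4=0&0=0 G3=NOT G2=NOT 0=1 G4=G0=1 -> 10011
Step 3: G0=1(const) G1=(0+1>=1)=1 G2=G2&G4=0&1=0 G3=NOT G2=NOT 0=1 G4=G0=1 -> 11011
Step 4: G0=1(const) G1=(1+1>=1)=1 G2=G2&G4=0&1=0 G3=NOT G2=NOT 0=1 G4=G0=1 -> 11011
Fixed point reached at step 3: 11011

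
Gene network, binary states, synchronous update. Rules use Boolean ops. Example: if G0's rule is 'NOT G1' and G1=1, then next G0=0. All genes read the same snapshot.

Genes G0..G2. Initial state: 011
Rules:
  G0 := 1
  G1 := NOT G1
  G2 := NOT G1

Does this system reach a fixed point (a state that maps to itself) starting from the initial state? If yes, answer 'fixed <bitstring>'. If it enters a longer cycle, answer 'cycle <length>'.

Step 0: 011
Step 1: G0=1(const) G1=NOT G1=NOT 1=0 G2=NOT G1=NOT 1=0 -> 100
Step 2: G0=1(const) G1=NOT G1=NOT 0=1 G2=NOT G1=NOT 0=1 -> 111
Step 3: G0=1(const) G1=NOT G1=NOT 1=0 G2=NOT G1=NOT 1=0 -> 100
Cycle of length 2 starting at step 1 -> no fixed point

Answer: cycle 2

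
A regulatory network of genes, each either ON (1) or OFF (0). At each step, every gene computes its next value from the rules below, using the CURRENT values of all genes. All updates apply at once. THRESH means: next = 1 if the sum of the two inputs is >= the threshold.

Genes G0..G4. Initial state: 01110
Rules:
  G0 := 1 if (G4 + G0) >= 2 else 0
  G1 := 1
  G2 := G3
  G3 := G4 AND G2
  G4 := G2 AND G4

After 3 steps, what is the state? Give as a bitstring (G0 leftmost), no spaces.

Step 1: G0=(0+0>=2)=0 G1=1(const) G2=G3=1 G3=G4&G2=0&1=0 G4=G2&G4=1&0=0 -> 01100
Step 2: G0=(0+0>=2)=0 G1=1(const) G2=G3=0 G3=G4&G2=0&1=0 G4=G2&G4=1&0=0 -> 01000
Step 3: G0=(0+0>=2)=0 G1=1(const) G2=G3=0 G3=G4&G2=0&0=0 G4=G2&G4=0&0=0 -> 01000

01000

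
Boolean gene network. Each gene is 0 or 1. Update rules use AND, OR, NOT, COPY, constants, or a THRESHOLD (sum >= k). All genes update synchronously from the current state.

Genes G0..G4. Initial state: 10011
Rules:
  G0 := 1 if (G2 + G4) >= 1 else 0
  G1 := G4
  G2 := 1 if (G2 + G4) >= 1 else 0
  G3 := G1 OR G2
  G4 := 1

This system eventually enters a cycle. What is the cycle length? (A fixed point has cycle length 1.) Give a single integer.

Step 0: 10011
Step 1: G0=(0+1>=1)=1 G1=G4=1 G2=(0+1>=1)=1 G3=G1|G2=0|0=0 G4=1(const) -> 11101
Step 2: G0=(1+1>=1)=1 G1=G4=1 G2=(1+1>=1)=1 G3=G1|G2=1|1=1 G4=1(const) -> 11111
Step 3: G0=(1+1>=1)=1 G1=G4=1 G2=(1+1>=1)=1 G3=G1|G2=1|1=1 G4=1(const) -> 11111
State from step 3 equals state from step 2 -> cycle length 1

Answer: 1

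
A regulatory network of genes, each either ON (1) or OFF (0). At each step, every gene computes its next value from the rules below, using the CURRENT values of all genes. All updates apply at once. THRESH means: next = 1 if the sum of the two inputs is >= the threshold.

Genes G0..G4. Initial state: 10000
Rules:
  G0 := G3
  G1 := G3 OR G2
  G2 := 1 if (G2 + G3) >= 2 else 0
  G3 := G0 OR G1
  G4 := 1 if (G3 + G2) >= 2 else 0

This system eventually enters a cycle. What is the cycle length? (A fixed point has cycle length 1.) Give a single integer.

Step 0: 10000
Step 1: G0=G3=0 G1=G3|G2=0|0=0 G2=(0+0>=2)=0 G3=G0|G1=1|0=1 G4=(0+0>=2)=0 -> 00010
Step 2: G0=G3=1 G1=G3|G2=1|0=1 G2=(0+1>=2)=0 G3=G0|G1=0|0=0 G4=(1+0>=2)=0 -> 11000
Step 3: G0=G3=0 G1=G3|G2=0|0=0 G2=(0+0>=2)=0 G3=G0|G1=1|1=1 G4=(0+0>=2)=0 -> 00010
State from step 3 equals state from step 1 -> cycle length 2

Answer: 2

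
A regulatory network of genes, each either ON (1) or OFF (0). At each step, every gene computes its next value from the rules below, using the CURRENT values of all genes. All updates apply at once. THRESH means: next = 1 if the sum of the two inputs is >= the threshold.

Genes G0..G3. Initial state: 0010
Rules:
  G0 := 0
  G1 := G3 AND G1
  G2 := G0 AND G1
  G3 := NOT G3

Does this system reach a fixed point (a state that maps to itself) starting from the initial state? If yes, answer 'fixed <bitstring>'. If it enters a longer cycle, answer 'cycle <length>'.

Answer: cycle 2

Derivation:
Step 0: 0010
Step 1: G0=0(const) G1=G3&G1=0&0=0 G2=G0&G1=0&0=0 G3=NOT G3=NOT 0=1 -> 0001
Step 2: G0=0(const) G1=G3&G1=1&0=0 G2=G0&G1=0&0=0 G3=NOT G3=NOT 1=0 -> 0000
Step 3: G0=0(const) G1=G3&G1=0&0=0 G2=G0&G1=0&0=0 G3=NOT G3=NOT 0=1 -> 0001
Cycle of length 2 starting at step 1 -> no fixed point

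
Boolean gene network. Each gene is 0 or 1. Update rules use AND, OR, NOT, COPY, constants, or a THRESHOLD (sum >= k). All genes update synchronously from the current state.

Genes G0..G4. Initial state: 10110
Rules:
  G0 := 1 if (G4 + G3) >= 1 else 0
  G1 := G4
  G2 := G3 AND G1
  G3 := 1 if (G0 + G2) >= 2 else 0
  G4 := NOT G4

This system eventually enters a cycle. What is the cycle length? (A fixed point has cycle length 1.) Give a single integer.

Answer: 2

Derivation:
Step 0: 10110
Step 1: G0=(0+1>=1)=1 G1=G4=0 G2=G3&G1=1&0=0 G3=(1+1>=2)=1 G4=NOT G4=NOT 0=1 -> 10011
Step 2: G0=(1+1>=1)=1 G1=G4=1 G2=G3&G1=1&0=0 G3=(1+0>=2)=0 G4=NOT G4=NOT 1=0 -> 11000
Step 3: G0=(0+0>=1)=0 G1=G4=0 G2=G3&G1=0&1=0 G3=(1+0>=2)=0 G4=NOT G4=NOT 0=1 -> 00001
Step 4: G0=(1+0>=1)=1 G1=G4=1 G2=G3&G1=0&0=0 G3=(0+0>=2)=0 G4=NOT G4=NOT 1=0 -> 11000
State from step 4 equals state from step 2 -> cycle length 2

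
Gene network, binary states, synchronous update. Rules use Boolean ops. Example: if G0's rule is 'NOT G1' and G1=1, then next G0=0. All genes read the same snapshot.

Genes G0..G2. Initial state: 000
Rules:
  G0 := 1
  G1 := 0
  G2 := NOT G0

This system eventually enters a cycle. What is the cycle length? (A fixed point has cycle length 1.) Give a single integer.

Answer: 1

Derivation:
Step 0: 000
Step 1: G0=1(const) G1=0(const) G2=NOT G0=NOT 0=1 -> 101
Step 2: G0=1(const) G1=0(const) G2=NOT G0=NOT 1=0 -> 100
Step 3: G0=1(const) G1=0(const) G2=NOT G0=NOT 1=0 -> 100
State from step 3 equals state from step 2 -> cycle length 1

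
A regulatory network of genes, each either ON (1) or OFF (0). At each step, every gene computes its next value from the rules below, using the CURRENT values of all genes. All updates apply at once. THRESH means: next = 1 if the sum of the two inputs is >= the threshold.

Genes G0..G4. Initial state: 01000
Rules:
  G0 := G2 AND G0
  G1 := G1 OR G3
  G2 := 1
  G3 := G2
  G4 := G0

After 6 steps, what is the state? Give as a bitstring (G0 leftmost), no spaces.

Step 1: G0=G2&G0=0&0=0 G1=G1|G3=1|0=1 G2=1(const) G3=G2=0 G4=G0=0 -> 01100
Step 2: G0=G2&G0=1&0=0 G1=G1|G3=1|0=1 G2=1(const) G3=G2=1 G4=G0=0 -> 01110
Step 3: G0=G2&G0=1&0=0 G1=G1|G3=1|1=1 G2=1(const) G3=G2=1 G4=G0=0 -> 01110
Step 4: G0=G2&G0=1&0=0 G1=G1|G3=1|1=1 G2=1(const) G3=G2=1 G4=G0=0 -> 01110
Step 5: G0=G2&G0=1&0=0 G1=G1|G3=1|1=1 G2=1(const) G3=G2=1 G4=G0=0 -> 01110
Step 6: G0=G2&G0=1&0=0 G1=G1|G3=1|1=1 G2=1(const) G3=G2=1 G4=G0=0 -> 01110

01110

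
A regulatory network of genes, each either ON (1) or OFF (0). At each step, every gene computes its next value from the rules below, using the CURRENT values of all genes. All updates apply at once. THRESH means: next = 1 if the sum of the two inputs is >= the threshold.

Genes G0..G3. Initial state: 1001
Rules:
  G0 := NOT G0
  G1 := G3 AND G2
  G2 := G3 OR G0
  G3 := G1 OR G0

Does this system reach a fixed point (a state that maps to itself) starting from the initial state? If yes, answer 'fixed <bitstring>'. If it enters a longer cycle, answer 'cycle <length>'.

Answer: cycle 2

Derivation:
Step 0: 1001
Step 1: G0=NOT G0=NOT 1=0 G1=G3&G2=1&0=0 G2=G3|G0=1|1=1 G3=G1|G0=0|1=1 -> 0011
Step 2: G0=NOT G0=NOT 0=1 G1=G3&G2=1&1=1 G2=G3|G0=1|0=1 G3=G1|G0=0|0=0 -> 1110
Step 3: G0=NOT G0=NOT 1=0 G1=G3&G2=0&1=0 G2=G3|G0=0|1=1 G3=G1|G0=1|1=1 -> 0011
Cycle of length 2 starting at step 1 -> no fixed point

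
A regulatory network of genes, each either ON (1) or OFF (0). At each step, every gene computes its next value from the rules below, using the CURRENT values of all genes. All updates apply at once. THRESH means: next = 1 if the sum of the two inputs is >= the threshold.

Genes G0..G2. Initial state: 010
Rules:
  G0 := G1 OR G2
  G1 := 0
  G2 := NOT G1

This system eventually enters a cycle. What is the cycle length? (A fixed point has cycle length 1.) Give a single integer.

Answer: 1

Derivation:
Step 0: 010
Step 1: G0=G1|G2=1|0=1 G1=0(const) G2=NOT G1=NOT 1=0 -> 100
Step 2: G0=G1|G2=0|0=0 G1=0(const) G2=NOT G1=NOT 0=1 -> 001
Step 3: G0=G1|G2=0|1=1 G1=0(const) G2=NOT G1=NOT 0=1 -> 101
Step 4: G0=G1|G2=0|1=1 G1=0(const) G2=NOT G1=NOT 0=1 -> 101
State from step 4 equals state from step 3 -> cycle length 1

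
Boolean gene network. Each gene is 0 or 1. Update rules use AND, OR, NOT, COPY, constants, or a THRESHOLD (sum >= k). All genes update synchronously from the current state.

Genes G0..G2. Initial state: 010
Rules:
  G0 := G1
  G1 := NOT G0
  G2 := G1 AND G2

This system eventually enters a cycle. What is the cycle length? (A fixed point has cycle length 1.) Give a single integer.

Answer: 4

Derivation:
Step 0: 010
Step 1: G0=G1=1 G1=NOT G0=NOT 0=1 G2=G1&G2=1&0=0 -> 110
Step 2: G0=G1=1 G1=NOT G0=NOT 1=0 G2=G1&G2=1&0=0 -> 100
Step 3: G0=G1=0 G1=NOT G0=NOT 1=0 G2=G1&G2=0&0=0 -> 000
Step 4: G0=G1=0 G1=NOT G0=NOT 0=1 G2=G1&G2=0&0=0 -> 010
State from step 4 equals state from step 0 -> cycle length 4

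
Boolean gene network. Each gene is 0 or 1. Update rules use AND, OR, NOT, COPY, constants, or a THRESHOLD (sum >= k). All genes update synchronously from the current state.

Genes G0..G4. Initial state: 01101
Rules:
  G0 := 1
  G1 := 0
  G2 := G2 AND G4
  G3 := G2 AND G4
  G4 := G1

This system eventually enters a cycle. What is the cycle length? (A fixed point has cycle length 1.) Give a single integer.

Answer: 1

Derivation:
Step 0: 01101
Step 1: G0=1(const) G1=0(const) G2=G2&G4=1&1=1 G3=G2&G4=1&1=1 G4=G1=1 -> 10111
Step 2: G0=1(const) G1=0(const) G2=G2&G4=1&1=1 G3=G2&G4=1&1=1 G4=G1=0 -> 10110
Step 3: G0=1(const) G1=0(const) G2=G2&G4=1&0=0 G3=G2&G4=1&0=0 G4=G1=0 -> 10000
Step 4: G0=1(const) G1=0(const) G2=G2&G4=0&0=0 G3=G2&G4=0&0=0 G4=G1=0 -> 10000
State from step 4 equals state from step 3 -> cycle length 1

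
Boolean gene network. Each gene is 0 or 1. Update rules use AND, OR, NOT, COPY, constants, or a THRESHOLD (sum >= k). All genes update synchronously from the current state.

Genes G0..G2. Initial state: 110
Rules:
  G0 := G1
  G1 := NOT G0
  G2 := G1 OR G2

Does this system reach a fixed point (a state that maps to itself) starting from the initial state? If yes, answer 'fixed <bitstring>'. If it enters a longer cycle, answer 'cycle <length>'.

Step 0: 110
Step 1: G0=G1=1 G1=NOT G0=NOT 1=0 G2=G1|G2=1|0=1 -> 101
Step 2: G0=G1=0 G1=NOT G0=NOT 1=0 G2=G1|G2=0|1=1 -> 001
Step 3: G0=G1=0 G1=NOT G0=NOT 0=1 G2=G1|G2=0|1=1 -> 011
Step 4: G0=G1=1 G1=NOT G0=NOT 0=1 G2=G1|G2=1|1=1 -> 111
Step 5: G0=G1=1 G1=NOT G0=NOT 1=0 G2=G1|G2=1|1=1 -> 101
Cycle of length 4 starting at step 1 -> no fixed point

Answer: cycle 4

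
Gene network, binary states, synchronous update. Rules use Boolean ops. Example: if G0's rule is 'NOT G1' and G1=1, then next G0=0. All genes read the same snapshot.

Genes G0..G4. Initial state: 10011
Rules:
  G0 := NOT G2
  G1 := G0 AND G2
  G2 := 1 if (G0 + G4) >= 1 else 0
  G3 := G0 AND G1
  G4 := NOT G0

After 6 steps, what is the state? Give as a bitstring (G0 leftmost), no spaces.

Step 1: G0=NOT G2=NOT 0=1 G1=G0&G2=1&0=0 G2=(1+1>=1)=1 G3=G0&G1=1&0=0 G4=NOT G0=NOT 1=0 -> 10100
Step 2: G0=NOT G2=NOT 1=0 G1=G0&G2=1&1=1 G2=(1+0>=1)=1 G3=G0&G1=1&0=0 G4=NOT G0=NOT 1=0 -> 01100
Step 3: G0=NOT G2=NOT 1=0 G1=G0&G2=0&1=0 G2=(0+0>=1)=0 G3=G0&G1=0&1=0 G4=NOT G0=NOT 0=1 -> 00001
Step 4: G0=NOT G2=NOT 0=1 G1=G0&G2=0&0=0 G2=(0+1>=1)=1 G3=G0&G1=0&0=0 G4=NOT G0=NOT 0=1 -> 10101
Step 5: G0=NOT G2=NOT 1=0 G1=G0&G2=1&1=1 G2=(1+1>=1)=1 G3=G0&G1=1&0=0 G4=NOT G0=NOT 1=0 -> 01100
Step 6: G0=NOT G2=NOT 1=0 G1=G0&G2=0&1=0 G2=(0+0>=1)=0 G3=G0&G1=0&1=0 G4=NOT G0=NOT 0=1 -> 00001

00001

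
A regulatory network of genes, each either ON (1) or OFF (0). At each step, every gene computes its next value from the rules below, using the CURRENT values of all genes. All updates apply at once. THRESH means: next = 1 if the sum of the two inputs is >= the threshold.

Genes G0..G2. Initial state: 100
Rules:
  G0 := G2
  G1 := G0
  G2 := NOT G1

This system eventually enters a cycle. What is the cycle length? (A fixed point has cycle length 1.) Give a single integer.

Step 0: 100
Step 1: G0=G2=0 G1=G0=1 G2=NOT G1=NOT 0=1 -> 011
Step 2: G0=G2=1 G1=G0=0 G2=NOT G1=NOT 1=0 -> 100
State from step 2 equals state from step 0 -> cycle length 2

Answer: 2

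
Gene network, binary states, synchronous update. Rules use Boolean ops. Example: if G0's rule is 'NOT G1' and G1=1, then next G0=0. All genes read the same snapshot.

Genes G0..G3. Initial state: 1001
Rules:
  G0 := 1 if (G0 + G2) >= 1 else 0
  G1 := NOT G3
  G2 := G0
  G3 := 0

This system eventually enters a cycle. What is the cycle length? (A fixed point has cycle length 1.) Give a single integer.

Step 0: 1001
Step 1: G0=(1+0>=1)=1 G1=NOT G3=NOT 1=0 G2=G0=1 G3=0(const) -> 1010
Step 2: G0=(1+1>=1)=1 G1=NOT G3=NOT 0=1 G2=G0=1 G3=0(const) -> 1110
Step 3: G0=(1+1>=1)=1 G1=NOT G3=NOT 0=1 G2=G0=1 G3=0(const) -> 1110
State from step 3 equals state from step 2 -> cycle length 1

Answer: 1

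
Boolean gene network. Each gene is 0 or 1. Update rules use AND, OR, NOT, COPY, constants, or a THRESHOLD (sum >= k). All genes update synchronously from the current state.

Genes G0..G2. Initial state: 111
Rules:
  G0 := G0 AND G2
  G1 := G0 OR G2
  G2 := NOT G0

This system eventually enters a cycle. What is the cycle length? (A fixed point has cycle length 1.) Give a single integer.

Answer: 1

Derivation:
Step 0: 111
Step 1: G0=G0&G2=1&1=1 G1=G0|G2=1|1=1 G2=NOT G0=NOT 1=0 -> 110
Step 2: G0=G0&G2=1&0=0 G1=G0|G2=1|0=1 G2=NOT G0=NOT 1=0 -> 010
Step 3: G0=G0&G2=0&0=0 G1=G0|G2=0|0=0 G2=NOT G0=NOT 0=1 -> 001
Step 4: G0=G0&G2=0&1=0 G1=G0|G2=0|1=1 G2=NOT G0=NOT 0=1 -> 011
Step 5: G0=G0&G2=0&1=0 G1=G0|G2=0|1=1 G2=NOT G0=NOT 0=1 -> 011
State from step 5 equals state from step 4 -> cycle length 1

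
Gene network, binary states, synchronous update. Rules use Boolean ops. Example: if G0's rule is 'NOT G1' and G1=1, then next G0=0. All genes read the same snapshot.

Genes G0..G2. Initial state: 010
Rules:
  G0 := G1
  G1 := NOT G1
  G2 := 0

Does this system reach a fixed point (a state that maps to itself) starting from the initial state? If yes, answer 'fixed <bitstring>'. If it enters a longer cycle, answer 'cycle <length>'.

Step 0: 010
Step 1: G0=G1=1 G1=NOT G1=NOT 1=0 G2=0(const) -> 100
Step 2: G0=G1=0 G1=NOT G1=NOT 0=1 G2=0(const) -> 010
Cycle of length 2 starting at step 0 -> no fixed point

Answer: cycle 2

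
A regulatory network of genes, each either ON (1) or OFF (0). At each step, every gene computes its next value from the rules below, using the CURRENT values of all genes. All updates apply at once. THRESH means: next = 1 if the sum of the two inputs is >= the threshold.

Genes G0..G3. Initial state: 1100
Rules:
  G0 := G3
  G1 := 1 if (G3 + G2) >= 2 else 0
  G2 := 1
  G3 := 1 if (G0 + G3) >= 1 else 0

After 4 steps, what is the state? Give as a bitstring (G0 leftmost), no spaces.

Step 1: G0=G3=0 G1=(0+0>=2)=0 G2=1(const) G3=(1+0>=1)=1 -> 0011
Step 2: G0=G3=1 G1=(1+1>=2)=1 G2=1(const) G3=(0+1>=1)=1 -> 1111
Step 3: G0=G3=1 G1=(1+1>=2)=1 G2=1(const) G3=(1+1>=1)=1 -> 1111
Step 4: G0=G3=1 G1=(1+1>=2)=1 G2=1(const) G3=(1+1>=1)=1 -> 1111

1111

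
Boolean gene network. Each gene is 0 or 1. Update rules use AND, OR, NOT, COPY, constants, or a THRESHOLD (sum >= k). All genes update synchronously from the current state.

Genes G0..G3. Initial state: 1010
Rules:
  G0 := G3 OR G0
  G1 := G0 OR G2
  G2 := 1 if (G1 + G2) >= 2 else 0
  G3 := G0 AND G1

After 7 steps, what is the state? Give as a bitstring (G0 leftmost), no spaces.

Step 1: G0=G3|G0=0|1=1 G1=G0|G2=1|1=1 G2=(0+1>=2)=0 G3=G0&G1=1&0=0 -> 1100
Step 2: G0=G3|G0=0|1=1 G1=G0|G2=1|0=1 G2=(1+0>=2)=0 G3=G0&G1=1&1=1 -> 1101
Step 3: G0=G3|G0=1|1=1 G1=G0|G2=1|0=1 G2=(1+0>=2)=0 G3=G0&G1=1&1=1 -> 1101
Step 4: G0=G3|G0=1|1=1 G1=G0|G2=1|0=1 G2=(1+0>=2)=0 G3=G0&G1=1&1=1 -> 1101
Step 5: G0=G3|G0=1|1=1 G1=G0|G2=1|0=1 G2=(1+0>=2)=0 G3=G0&G1=1&1=1 -> 1101
Step 6: G0=G3|G0=1|1=1 G1=G0|G2=1|0=1 G2=(1+0>=2)=0 G3=G0&G1=1&1=1 -> 1101
Step 7: G0=G3|G0=1|1=1 G1=G0|G2=1|0=1 G2=(1+0>=2)=0 G3=G0&G1=1&1=1 -> 1101

1101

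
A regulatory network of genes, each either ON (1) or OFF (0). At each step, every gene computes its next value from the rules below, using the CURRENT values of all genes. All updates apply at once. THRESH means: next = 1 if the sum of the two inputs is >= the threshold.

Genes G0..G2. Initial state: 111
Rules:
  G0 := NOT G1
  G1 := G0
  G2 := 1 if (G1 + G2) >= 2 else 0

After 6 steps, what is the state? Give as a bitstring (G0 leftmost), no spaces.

Step 1: G0=NOT G1=NOT 1=0 G1=G0=1 G2=(1+1>=2)=1 -> 011
Step 2: G0=NOT G1=NOT 1=0 G1=G0=0 G2=(1+1>=2)=1 -> 001
Step 3: G0=NOT G1=NOT 0=1 G1=G0=0 G2=(0+1>=2)=0 -> 100
Step 4: G0=NOT G1=NOT 0=1 G1=G0=1 G2=(0+0>=2)=0 -> 110
Step 5: G0=NOT G1=NOT 1=0 G1=G0=1 G2=(1+0>=2)=0 -> 010
Step 6: G0=NOT G1=NOT 1=0 G1=G0=0 G2=(1+0>=2)=0 -> 000

000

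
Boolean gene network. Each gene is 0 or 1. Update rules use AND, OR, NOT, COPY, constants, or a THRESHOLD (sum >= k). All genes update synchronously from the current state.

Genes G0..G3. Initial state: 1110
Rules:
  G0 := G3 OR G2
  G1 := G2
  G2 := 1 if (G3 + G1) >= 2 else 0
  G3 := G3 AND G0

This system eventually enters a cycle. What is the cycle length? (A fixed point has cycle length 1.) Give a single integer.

Answer: 1

Derivation:
Step 0: 1110
Step 1: G0=G3|G2=0|1=1 G1=G2=1 G2=(0+1>=2)=0 G3=G3&G0=0&1=0 -> 1100
Step 2: G0=G3|G2=0|0=0 G1=G2=0 G2=(0+1>=2)=0 G3=G3&G0=0&1=0 -> 0000
Step 3: G0=G3|G2=0|0=0 G1=G2=0 G2=(0+0>=2)=0 G3=G3&G0=0&0=0 -> 0000
State from step 3 equals state from step 2 -> cycle length 1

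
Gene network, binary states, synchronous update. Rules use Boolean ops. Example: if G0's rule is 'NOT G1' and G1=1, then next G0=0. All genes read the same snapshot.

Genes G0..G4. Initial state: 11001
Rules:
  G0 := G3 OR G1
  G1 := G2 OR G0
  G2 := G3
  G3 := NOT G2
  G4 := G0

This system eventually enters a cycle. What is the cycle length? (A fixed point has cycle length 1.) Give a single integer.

Answer: 4

Derivation:
Step 0: 11001
Step 1: G0=G3|G1=0|1=1 G1=G2|G0=0|1=1 G2=G3=0 G3=NOT G2=NOT 0=1 G4=G0=1 -> 11011
Step 2: G0=G3|G1=1|1=1 G1=G2|G0=0|1=1 G2=G3=1 G3=NOT G2=NOT 0=1 G4=G0=1 -> 11111
Step 3: G0=G3|G1=1|1=1 G1=G2|G0=1|1=1 G2=G3=1 G3=NOT G2=NOT 1=0 G4=G0=1 -> 11101
Step 4: G0=G3|G1=0|1=1 G1=G2|G0=1|1=1 G2=G3=0 G3=NOT G2=NOT 1=0 G4=G0=1 -> 11001
State from step 4 equals state from step 0 -> cycle length 4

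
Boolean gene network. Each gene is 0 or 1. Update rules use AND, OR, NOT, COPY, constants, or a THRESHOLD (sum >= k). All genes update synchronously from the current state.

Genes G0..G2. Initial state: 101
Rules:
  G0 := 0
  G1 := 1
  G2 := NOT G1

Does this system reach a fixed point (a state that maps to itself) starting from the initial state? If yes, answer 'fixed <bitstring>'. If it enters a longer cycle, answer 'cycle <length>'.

Step 0: 101
Step 1: G0=0(const) G1=1(const) G2=NOT G1=NOT 0=1 -> 011
Step 2: G0=0(const) G1=1(const) G2=NOT G1=NOT 1=0 -> 010
Step 3: G0=0(const) G1=1(const) G2=NOT G1=NOT 1=0 -> 010
Fixed point reached at step 2: 010

Answer: fixed 010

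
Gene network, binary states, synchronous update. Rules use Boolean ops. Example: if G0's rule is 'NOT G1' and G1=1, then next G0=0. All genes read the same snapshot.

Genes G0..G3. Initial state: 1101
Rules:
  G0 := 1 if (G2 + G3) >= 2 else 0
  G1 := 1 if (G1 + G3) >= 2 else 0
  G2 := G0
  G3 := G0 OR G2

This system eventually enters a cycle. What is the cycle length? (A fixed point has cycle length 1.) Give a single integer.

Step 0: 1101
Step 1: G0=(0+1>=2)=0 G1=(1+1>=2)=1 G2=G0=1 G3=G0|G2=1|0=1 -> 0111
Step 2: G0=(1+1>=2)=1 G1=(1+1>=2)=1 G2=G0=0 G3=G0|G2=0|1=1 -> 1101
State from step 2 equals state from step 0 -> cycle length 2

Answer: 2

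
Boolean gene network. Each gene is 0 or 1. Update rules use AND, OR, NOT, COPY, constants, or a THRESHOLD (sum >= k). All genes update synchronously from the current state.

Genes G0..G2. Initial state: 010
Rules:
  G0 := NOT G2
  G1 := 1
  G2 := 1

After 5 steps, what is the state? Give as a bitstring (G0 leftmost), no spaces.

Step 1: G0=NOT G2=NOT 0=1 G1=1(const) G2=1(const) -> 111
Step 2: G0=NOT G2=NOT 1=0 G1=1(const) G2=1(const) -> 011
Step 3: G0=NOT G2=NOT 1=0 G1=1(const) G2=1(const) -> 011
Step 4: G0=NOT G2=NOT 1=0 G1=1(const) G2=1(const) -> 011
Step 5: G0=NOT G2=NOT 1=0 G1=1(const) G2=1(const) -> 011

011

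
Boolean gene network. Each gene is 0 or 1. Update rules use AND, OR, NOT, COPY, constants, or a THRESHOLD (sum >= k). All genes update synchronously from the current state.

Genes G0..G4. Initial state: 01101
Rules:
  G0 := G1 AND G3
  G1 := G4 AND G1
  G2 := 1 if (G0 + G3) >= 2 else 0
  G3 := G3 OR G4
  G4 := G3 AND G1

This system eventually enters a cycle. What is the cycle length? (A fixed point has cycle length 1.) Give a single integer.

Answer: 1

Derivation:
Step 0: 01101
Step 1: G0=G1&G3=1&0=0 G1=G4&G1=1&1=1 G2=(0+0>=2)=0 G3=G3|G4=0|1=1 G4=G3&G1=0&1=0 -> 01010
Step 2: G0=G1&G3=1&1=1 G1=G4&G1=0&1=0 G2=(0+1>=2)=0 G3=G3|G4=1|0=1 G4=G3&G1=1&1=1 -> 10011
Step 3: G0=G1&G3=0&1=0 G1=G4&G1=1&0=0 G2=(1+1>=2)=1 G3=G3|G4=1|1=1 G4=G3&G1=1&0=0 -> 00110
Step 4: G0=G1&G3=0&1=0 G1=G4&G1=0&0=0 G2=(0+1>=2)=0 G3=G3|G4=1|0=1 G4=G3&G1=1&0=0 -> 00010
Step 5: G0=G1&G3=0&1=0 G1=G4&G1=0&0=0 G2=(0+1>=2)=0 G3=G3|G4=1|0=1 G4=G3&G1=1&0=0 -> 00010
State from step 5 equals state from step 4 -> cycle length 1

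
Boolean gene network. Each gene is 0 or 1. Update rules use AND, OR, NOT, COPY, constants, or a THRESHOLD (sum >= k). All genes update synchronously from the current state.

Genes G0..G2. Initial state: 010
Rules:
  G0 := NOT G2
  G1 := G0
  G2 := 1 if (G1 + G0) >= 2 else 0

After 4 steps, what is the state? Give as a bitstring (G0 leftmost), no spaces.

Step 1: G0=NOT G2=NOT 0=1 G1=G0=0 G2=(1+0>=2)=0 -> 100
Step 2: G0=NOT G2=NOT 0=1 G1=G0=1 G2=(0+1>=2)=0 -> 110
Step 3: G0=NOT G2=NOT 0=1 G1=G0=1 G2=(1+1>=2)=1 -> 111
Step 4: G0=NOT G2=NOT 1=0 G1=G0=1 G2=(1+1>=2)=1 -> 011

011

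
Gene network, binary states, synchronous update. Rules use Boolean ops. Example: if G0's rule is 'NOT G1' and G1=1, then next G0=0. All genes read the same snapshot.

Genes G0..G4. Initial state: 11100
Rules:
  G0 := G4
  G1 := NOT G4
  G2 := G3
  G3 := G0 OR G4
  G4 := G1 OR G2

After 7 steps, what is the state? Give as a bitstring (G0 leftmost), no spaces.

Step 1: G0=G4=0 G1=NOT G4=NOT 0=1 G2=G3=0 G3=G0|G4=1|0=1 G4=G1|G2=1|1=1 -> 01011
Step 2: G0=G4=1 G1=NOT G4=NOT 1=0 G2=G3=1 G3=G0|G4=0|1=1 G4=G1|G2=1|0=1 -> 10111
Step 3: G0=G4=1 G1=NOT G4=NOT 1=0 G2=G3=1 G3=G0|G4=1|1=1 G4=G1|G2=0|1=1 -> 10111
Step 4: G0=G4=1 G1=NOT G4=NOT 1=0 G2=G3=1 G3=G0|G4=1|1=1 G4=G1|G2=0|1=1 -> 10111
Step 5: G0=G4=1 G1=NOT G4=NOT 1=0 G2=G3=1 G3=G0|G4=1|1=1 G4=G1|G2=0|1=1 -> 10111
Step 6: G0=G4=1 G1=NOT G4=NOT 1=0 G2=G3=1 G3=G0|G4=1|1=1 G4=G1|G2=0|1=1 -> 10111
Step 7: G0=G4=1 G1=NOT G4=NOT 1=0 G2=G3=1 G3=G0|G4=1|1=1 G4=G1|G2=0|1=1 -> 10111

10111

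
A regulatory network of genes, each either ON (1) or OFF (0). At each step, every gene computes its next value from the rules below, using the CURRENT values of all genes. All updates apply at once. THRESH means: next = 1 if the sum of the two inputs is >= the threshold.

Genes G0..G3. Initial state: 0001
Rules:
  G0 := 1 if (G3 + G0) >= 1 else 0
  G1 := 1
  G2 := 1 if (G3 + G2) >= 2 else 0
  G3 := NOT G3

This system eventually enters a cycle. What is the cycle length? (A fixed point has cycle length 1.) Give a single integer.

Step 0: 0001
Step 1: G0=(1+0>=1)=1 G1=1(const) G2=(1+0>=2)=0 G3=NOT G3=NOT 1=0 -> 1100
Step 2: G0=(0+1>=1)=1 G1=1(const) G2=(0+0>=2)=0 G3=NOT G3=NOT 0=1 -> 1101
Step 3: G0=(1+1>=1)=1 G1=1(const) G2=(1+0>=2)=0 G3=NOT G3=NOT 1=0 -> 1100
State from step 3 equals state from step 1 -> cycle length 2

Answer: 2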